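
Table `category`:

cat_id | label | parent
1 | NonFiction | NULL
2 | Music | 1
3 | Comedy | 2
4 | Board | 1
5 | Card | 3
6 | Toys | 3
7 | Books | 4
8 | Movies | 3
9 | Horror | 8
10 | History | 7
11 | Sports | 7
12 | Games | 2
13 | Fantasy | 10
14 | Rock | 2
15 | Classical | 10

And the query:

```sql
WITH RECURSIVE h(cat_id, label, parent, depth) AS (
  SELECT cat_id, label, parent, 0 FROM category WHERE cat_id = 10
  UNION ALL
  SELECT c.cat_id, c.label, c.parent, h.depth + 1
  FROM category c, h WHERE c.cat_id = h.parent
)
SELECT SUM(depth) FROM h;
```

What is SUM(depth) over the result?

Base: cat_id=10 (History), parent=7, depth 0.
Iteration 1: join on cat_id=7 -> Books (id 7, parent=4, depth 1).
Iteration 2: join on cat_id=4 -> Board (id 4, parent=1, depth 2).
Iteration 3: join on cat_id=1 -> NonFiction (id 1, parent=NULL, depth 3).
Iteration 4: parent is NULL; no match; recursion stops.
SUM(depth) = 0 + 1 + 2 + 3 = 6.

6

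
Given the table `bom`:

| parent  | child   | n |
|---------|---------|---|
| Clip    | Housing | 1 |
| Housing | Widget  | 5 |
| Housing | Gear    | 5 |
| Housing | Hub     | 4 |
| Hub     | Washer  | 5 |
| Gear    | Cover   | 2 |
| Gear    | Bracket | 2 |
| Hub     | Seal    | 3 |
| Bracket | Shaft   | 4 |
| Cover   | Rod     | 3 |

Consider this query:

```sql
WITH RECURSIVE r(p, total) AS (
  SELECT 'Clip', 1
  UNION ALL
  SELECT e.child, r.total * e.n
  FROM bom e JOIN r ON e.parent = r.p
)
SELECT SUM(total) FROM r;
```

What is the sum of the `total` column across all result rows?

138

Base: (Clip, total=1).
Iteration 1: components of {Clip} -> Housing = 1*1 = 1.
Iteration 2: components of {Housing} -> Gear = 1*5 = 5, Hub = 1*4 = 4, Widget = 1*5 = 5.
Iteration 3: components of {Gear,Hub,Widget} -> Bracket = 5*2 = 10, Cover = 5*2 = 10, Seal = 4*3 = 12, Washer = 4*5 = 20.
Iteration 4: components of {Bracket,Cover,Seal,Washer} -> Rod = 10*3 = 30, Shaft = 10*4 = 40.
Iteration 5: no further components; recursion stops.
SUM(total) = 1 + 1 + 5 + 5 + 4 + 10 + 10 + 20 + 12 + 30 + 40 = 138.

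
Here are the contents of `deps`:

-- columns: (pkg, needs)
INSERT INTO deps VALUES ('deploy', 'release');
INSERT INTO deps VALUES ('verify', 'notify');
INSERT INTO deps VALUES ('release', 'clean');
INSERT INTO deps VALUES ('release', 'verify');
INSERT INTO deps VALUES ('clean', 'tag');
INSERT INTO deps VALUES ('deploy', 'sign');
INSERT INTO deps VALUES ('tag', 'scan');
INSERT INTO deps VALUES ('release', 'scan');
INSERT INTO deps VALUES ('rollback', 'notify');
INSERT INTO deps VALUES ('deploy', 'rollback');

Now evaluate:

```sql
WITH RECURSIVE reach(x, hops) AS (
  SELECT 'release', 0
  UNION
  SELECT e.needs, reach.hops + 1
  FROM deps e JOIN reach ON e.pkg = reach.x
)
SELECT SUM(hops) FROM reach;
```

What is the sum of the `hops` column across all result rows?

10

Base: (release, hops=0).
Iteration 1: edges from {release} -> (clean, hops=1), (scan, hops=1), (verify, hops=1).
Iteration 2: edges from {clean,scan,verify} -> (notify, hops=2), (tag, hops=2).
Iteration 3: edges from {notify,tag} -> (scan, hops=3).
Iteration 4: no outgoing edges from {scan}; recursion stops.
SUM(hops) = 0 + 1 + 1 + 1 + 2 + 2 + 3 = 10.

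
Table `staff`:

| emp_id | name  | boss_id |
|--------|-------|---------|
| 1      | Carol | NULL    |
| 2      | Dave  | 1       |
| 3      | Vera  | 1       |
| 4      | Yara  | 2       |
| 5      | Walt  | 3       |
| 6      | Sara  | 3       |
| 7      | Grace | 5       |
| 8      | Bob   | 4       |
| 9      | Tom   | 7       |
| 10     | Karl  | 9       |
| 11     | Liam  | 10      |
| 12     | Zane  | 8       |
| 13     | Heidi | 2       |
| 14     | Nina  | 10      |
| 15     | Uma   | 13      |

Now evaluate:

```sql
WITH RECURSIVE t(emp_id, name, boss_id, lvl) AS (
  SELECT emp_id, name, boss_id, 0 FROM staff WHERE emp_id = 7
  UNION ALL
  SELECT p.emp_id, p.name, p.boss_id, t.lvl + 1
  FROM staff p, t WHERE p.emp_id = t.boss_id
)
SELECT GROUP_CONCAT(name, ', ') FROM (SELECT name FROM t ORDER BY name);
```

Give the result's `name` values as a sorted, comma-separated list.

Carol, Grace, Vera, Walt

Base: emp_id=7 (Grace), boss_id=5, lvl 0.
Iteration 1: join on emp_id=5 -> Walt (id 5, boss_id=3, lvl 1).
Iteration 2: join on emp_id=3 -> Vera (id 3, boss_id=1, lvl 2).
Iteration 3: join on emp_id=1 -> Carol (id 1, boss_id=NULL, lvl 3).
Iteration 4: boss_id is NULL; no match; recursion stops.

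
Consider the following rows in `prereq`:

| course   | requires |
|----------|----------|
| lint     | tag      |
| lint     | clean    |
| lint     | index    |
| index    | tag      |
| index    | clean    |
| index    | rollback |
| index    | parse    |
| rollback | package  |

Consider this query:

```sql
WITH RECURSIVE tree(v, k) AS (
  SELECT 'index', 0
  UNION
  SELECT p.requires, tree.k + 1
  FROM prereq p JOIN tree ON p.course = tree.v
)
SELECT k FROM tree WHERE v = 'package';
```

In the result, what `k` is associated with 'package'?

Base: (index, k=0).
Iteration 1: edges from {index} -> (clean, k=1), (parse, k=1), (rollback, k=1), (tag, k=1).
Iteration 2: edges from {clean,parse,rollback,tag} -> (package, k=2).
Iteration 3: no outgoing edges from {package}; recursion stops.

2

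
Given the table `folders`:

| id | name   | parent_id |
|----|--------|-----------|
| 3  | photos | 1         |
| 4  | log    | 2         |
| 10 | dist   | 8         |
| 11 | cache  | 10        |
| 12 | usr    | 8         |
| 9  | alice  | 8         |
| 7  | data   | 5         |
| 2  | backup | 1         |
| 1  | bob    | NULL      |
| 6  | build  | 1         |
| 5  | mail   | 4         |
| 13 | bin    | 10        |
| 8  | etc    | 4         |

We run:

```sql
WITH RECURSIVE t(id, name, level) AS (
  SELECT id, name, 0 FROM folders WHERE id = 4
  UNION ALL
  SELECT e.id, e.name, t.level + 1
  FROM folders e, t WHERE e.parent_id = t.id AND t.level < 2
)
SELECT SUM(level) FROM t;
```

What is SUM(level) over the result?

10

Base: id=4 (log) at level 0.
Iteration 1: rows with parent_id in {4} -> mail (id 5, level 1), etc (id 8, level 1).
Iteration 2: rows with parent_id in {5,8} -> data (id 7, level 2), alice (id 9, level 2), dist (id 10, level 2), usr (id 12, level 2).
Iteration 3: level < 2 fails for all current rows; recursion stops.
SUM(level) = 0 + 1 + 1 + 2 + 2 + 2 + 2 = 10.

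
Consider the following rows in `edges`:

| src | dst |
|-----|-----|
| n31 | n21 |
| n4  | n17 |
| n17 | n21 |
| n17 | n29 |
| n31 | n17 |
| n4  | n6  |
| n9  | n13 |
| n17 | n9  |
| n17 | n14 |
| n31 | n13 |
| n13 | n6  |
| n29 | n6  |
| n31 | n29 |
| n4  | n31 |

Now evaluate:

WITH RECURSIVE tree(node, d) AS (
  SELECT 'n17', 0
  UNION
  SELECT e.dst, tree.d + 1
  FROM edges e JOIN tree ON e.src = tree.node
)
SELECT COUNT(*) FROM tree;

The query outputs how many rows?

8

Base: (n17, d=0).
Iteration 1: edges from {n17} -> (n14, d=1), (n21, d=1), (n29, d=1), (n9, d=1).
Iteration 2: edges from {n14,n21,n29,n9} -> (n13, d=2), (n6, d=2).
Iteration 3: edges from {n13,n6} -> (n6, d=3).
Iteration 4: no outgoing edges from {n6}; recursion stops.
Total rows emitted: 8.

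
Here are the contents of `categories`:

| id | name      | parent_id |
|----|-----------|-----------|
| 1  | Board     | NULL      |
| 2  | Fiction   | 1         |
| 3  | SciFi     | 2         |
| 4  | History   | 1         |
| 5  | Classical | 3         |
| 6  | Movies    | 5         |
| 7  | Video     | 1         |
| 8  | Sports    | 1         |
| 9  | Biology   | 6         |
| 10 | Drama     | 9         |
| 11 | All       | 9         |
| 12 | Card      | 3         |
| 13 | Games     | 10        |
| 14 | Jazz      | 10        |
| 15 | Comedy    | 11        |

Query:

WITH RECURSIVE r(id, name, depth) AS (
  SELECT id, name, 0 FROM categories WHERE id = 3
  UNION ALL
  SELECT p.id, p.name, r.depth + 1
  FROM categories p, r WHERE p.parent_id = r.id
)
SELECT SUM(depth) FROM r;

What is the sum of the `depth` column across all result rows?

30

Base: id=3 (SciFi) at depth 0.
Iteration 1: rows with parent_id in {3} -> Classical (id 5, depth 1), Card (id 12, depth 1).
Iteration 2: rows with parent_id in {5,12} -> Movies (id 6, depth 2).
Iteration 3: rows with parent_id in {6} -> Biology (id 9, depth 3).
Iteration 4: rows with parent_id in {9} -> Drama (id 10, depth 4), All (id 11, depth 4).
Iteration 5: rows with parent_id in {10,11} -> Games (id 13, depth 5), Jazz (id 14, depth 5), Comedy (id 15, depth 5).
Iteration 6: no rows with parent_id in {13,14,15}; recursion stops.
SUM(depth) = 0 + 1 + 1 + 2 + 3 + 4 + 4 + 5 + 5 + 5 = 30.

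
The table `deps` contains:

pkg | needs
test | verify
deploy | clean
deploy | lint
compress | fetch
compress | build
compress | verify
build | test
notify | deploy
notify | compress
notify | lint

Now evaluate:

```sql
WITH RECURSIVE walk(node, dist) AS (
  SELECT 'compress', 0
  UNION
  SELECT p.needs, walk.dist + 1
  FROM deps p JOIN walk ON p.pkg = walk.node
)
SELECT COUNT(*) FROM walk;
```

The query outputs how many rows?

Base: (compress, dist=0).
Iteration 1: edges from {compress} -> (build, dist=1), (fetch, dist=1), (verify, dist=1).
Iteration 2: edges from {build,fetch,verify} -> (test, dist=2).
Iteration 3: edges from {test} -> (verify, dist=3).
Iteration 4: no outgoing edges from {verify}; recursion stops.
Total rows emitted: 6.

6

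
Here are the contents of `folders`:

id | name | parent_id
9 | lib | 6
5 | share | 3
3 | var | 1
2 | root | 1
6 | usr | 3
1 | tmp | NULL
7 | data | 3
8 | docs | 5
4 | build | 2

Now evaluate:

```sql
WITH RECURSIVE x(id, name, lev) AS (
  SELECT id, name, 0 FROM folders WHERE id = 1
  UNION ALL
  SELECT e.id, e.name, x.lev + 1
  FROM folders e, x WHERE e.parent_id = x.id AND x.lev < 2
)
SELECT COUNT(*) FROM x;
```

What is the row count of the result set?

Base: id=1 (tmp) at lev 0.
Iteration 1: rows with parent_id in {1} -> root (id 2, lev 1), var (id 3, lev 1).
Iteration 2: rows with parent_id in {2,3} -> build (id 4, lev 2), share (id 5, lev 2), usr (id 6, lev 2), data (id 7, lev 2).
Iteration 3: lev < 2 fails for all current rows; recursion stops.
Total rows emitted: 7.

7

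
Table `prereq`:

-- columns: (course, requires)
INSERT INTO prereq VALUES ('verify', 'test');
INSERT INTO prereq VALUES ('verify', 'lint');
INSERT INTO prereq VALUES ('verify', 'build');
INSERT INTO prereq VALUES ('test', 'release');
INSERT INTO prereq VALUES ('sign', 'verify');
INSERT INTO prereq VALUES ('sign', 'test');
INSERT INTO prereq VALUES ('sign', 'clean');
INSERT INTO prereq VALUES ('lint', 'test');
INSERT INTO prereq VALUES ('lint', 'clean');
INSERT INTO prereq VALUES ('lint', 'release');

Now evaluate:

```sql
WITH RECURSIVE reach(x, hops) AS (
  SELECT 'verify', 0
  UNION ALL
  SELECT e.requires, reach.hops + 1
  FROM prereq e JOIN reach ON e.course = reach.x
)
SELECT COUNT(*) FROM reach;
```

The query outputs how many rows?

Base: (verify, hops=0).
Iteration 1: edges from {verify} -> (build, hops=1), (lint, hops=1), (test, hops=1).
Iteration 2: edges from {build,lint,test} -> (clean, hops=2), (release, hops=2) x2, (test, hops=2). [UNION ALL keeps all 4 new rows, including repeats]
Iteration 3: edges from {clean,release,test} -> (release, hops=3).
Iteration 4: no outgoing edges from {release}; recursion stops.
Total rows emitted: 9.

9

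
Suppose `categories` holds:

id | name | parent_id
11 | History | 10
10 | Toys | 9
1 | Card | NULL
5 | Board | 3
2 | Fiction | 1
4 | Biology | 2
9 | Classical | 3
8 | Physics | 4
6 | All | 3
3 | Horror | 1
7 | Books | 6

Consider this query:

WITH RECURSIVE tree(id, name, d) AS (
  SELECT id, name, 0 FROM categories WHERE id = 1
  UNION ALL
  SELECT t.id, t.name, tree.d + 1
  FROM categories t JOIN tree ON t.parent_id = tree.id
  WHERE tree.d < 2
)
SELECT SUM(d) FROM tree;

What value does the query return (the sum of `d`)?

10

Base: id=1 (Card) at d 0.
Iteration 1: rows with parent_id in {1} -> Fiction (id 2, d 1), Horror (id 3, d 1).
Iteration 2: rows with parent_id in {2,3} -> Biology (id 4, d 2), Board (id 5, d 2), All (id 6, d 2), Classical (id 9, d 2).
Iteration 3: d < 2 fails for all current rows; recursion stops.
SUM(d) = 0 + 1 + 1 + 2 + 2 + 2 + 2 = 10.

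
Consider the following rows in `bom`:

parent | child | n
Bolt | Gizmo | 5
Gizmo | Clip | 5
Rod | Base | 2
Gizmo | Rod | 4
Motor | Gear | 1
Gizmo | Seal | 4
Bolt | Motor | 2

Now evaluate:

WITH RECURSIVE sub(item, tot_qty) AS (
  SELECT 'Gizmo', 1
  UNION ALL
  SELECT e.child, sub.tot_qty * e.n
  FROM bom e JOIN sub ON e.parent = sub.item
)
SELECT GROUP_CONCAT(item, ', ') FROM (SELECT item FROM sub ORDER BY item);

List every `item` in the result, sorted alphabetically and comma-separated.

Base: (Gizmo, tot_qty=1).
Iteration 1: components of {Gizmo} -> Clip = 1*5 = 5, Rod = 1*4 = 4, Seal = 1*4 = 4.
Iteration 2: components of {Clip,Rod,Seal} -> Base = 4*2 = 8.
Iteration 3: no further components; recursion stops.

Base, Clip, Gizmo, Rod, Seal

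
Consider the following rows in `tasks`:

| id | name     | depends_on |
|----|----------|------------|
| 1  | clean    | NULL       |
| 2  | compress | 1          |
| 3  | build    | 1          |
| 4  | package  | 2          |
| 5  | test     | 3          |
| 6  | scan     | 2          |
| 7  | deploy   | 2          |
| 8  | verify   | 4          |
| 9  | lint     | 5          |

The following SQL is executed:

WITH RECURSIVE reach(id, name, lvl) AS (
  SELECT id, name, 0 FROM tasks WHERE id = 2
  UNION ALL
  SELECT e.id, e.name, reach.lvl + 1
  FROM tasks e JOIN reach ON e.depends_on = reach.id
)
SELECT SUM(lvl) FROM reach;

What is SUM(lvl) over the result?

5

Base: id=2 (compress) at lvl 0.
Iteration 1: rows with depends_on in {2} -> package (id 4, lvl 1), scan (id 6, lvl 1), deploy (id 7, lvl 1).
Iteration 2: rows with depends_on in {4,6,7} -> verify (id 8, lvl 2).
Iteration 3: no rows with depends_on in {8}; recursion stops.
SUM(lvl) = 0 + 1 + 1 + 1 + 2 = 5.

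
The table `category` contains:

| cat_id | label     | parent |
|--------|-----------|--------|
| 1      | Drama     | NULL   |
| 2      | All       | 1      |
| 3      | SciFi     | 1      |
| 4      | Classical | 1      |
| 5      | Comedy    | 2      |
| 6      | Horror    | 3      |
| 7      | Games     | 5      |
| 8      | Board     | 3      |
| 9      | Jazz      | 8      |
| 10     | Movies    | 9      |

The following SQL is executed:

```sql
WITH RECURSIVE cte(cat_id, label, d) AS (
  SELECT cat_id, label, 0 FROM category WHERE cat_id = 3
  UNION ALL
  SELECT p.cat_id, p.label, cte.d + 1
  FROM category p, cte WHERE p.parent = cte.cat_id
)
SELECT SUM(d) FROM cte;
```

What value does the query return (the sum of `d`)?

Base: cat_id=3 (SciFi) at d 0.
Iteration 1: rows with parent in {3} -> Horror (id 6, d 1), Board (id 8, d 1).
Iteration 2: rows with parent in {6,8} -> Jazz (id 9, d 2).
Iteration 3: rows with parent in {9} -> Movies (id 10, d 3).
Iteration 4: no rows with parent in {10}; recursion stops.
SUM(d) = 0 + 1 + 1 + 2 + 3 = 7.

7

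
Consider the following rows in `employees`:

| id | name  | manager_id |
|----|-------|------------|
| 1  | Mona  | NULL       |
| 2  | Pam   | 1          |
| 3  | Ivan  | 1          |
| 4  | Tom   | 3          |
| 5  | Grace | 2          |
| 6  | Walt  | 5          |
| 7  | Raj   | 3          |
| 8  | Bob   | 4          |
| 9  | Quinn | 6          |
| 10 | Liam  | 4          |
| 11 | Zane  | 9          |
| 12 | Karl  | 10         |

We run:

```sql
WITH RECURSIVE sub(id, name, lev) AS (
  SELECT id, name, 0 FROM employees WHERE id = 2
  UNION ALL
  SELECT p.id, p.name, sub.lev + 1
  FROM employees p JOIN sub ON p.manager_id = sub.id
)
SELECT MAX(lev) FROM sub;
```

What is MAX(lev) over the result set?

4

Base: id=2 (Pam) at lev 0.
Iteration 1: rows with manager_id in {2} -> Grace (id 5, lev 1).
Iteration 2: rows with manager_id in {5} -> Walt (id 6, lev 2).
Iteration 3: rows with manager_id in {6} -> Quinn (id 9, lev 3).
Iteration 4: rows with manager_id in {9} -> Zane (id 11, lev 4).
Iteration 5: no rows with manager_id in {11}; recursion stops.
lev values: 0, 1, 2, 3, 4; the maximum is 4.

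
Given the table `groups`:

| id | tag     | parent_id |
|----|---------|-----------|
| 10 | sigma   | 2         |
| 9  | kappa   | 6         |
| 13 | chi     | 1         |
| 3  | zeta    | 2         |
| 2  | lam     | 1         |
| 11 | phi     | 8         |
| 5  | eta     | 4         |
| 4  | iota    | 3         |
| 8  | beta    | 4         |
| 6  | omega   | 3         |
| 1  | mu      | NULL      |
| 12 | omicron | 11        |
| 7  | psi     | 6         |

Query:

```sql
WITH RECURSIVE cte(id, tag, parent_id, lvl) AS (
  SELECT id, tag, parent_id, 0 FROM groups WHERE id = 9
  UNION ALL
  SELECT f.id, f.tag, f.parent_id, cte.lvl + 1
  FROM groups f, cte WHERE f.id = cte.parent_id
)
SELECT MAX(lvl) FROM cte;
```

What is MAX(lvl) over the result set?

4

Base: id=9 (kappa), parent_id=6, lvl 0.
Iteration 1: join on id=6 -> omega (id 6, parent_id=3, lvl 1).
Iteration 2: join on id=3 -> zeta (id 3, parent_id=2, lvl 2).
Iteration 3: join on id=2 -> lam (id 2, parent_id=1, lvl 3).
Iteration 4: join on id=1 -> mu (id 1, parent_id=NULL, lvl 4).
Iteration 5: parent_id is NULL; no match; recursion stops.
lvl values: 0, 1, 2, 3, 4; the maximum is 4.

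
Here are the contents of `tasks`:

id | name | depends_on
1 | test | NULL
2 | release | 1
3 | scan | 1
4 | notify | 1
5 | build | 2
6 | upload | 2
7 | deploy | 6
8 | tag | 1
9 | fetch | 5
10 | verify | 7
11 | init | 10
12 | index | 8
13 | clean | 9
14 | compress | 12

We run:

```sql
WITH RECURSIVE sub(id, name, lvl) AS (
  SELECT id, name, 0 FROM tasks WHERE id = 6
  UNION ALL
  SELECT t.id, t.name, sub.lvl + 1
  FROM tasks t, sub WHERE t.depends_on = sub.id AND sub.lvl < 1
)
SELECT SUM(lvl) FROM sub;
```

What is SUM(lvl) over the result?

1

Base: id=6 (upload) at lvl 0.
Iteration 1: rows with depends_on in {6} -> deploy (id 7, lvl 1).
Iteration 2: lvl < 1 fails for all current rows; recursion stops.
SUM(lvl) = 0 + 1 = 1.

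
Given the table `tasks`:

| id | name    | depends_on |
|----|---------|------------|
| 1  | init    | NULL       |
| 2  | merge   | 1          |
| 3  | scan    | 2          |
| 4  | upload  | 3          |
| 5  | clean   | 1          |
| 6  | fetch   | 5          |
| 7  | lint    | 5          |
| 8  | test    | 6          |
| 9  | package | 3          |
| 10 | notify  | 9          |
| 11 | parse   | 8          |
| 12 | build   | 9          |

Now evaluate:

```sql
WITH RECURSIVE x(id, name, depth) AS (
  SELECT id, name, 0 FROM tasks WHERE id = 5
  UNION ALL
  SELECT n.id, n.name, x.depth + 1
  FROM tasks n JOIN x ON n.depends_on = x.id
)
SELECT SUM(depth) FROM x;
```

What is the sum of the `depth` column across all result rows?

7

Base: id=5 (clean) at depth 0.
Iteration 1: rows with depends_on in {5} -> fetch (id 6, depth 1), lint (id 7, depth 1).
Iteration 2: rows with depends_on in {6,7} -> test (id 8, depth 2).
Iteration 3: rows with depends_on in {8} -> parse (id 11, depth 3).
Iteration 4: no rows with depends_on in {11}; recursion stops.
SUM(depth) = 0 + 1 + 1 + 2 + 3 = 7.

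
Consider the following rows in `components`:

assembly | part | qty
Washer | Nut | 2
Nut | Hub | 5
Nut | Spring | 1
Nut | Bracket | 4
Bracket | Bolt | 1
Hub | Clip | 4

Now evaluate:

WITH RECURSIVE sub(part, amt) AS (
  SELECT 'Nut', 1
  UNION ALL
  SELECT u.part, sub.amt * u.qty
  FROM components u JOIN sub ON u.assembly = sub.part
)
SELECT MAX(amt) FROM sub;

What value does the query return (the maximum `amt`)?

Base: (Nut, amt=1).
Iteration 1: components of {Nut} -> Bracket = 1*4 = 4, Hub = 1*5 = 5, Spring = 1*1 = 1.
Iteration 2: components of {Bracket,Hub,Spring} -> Bolt = 4*1 = 4, Clip = 5*4 = 20.
Iteration 3: no further components; recursion stops.
amt values: 1, 5, 1, 4, 20, 4; the maximum is 20.

20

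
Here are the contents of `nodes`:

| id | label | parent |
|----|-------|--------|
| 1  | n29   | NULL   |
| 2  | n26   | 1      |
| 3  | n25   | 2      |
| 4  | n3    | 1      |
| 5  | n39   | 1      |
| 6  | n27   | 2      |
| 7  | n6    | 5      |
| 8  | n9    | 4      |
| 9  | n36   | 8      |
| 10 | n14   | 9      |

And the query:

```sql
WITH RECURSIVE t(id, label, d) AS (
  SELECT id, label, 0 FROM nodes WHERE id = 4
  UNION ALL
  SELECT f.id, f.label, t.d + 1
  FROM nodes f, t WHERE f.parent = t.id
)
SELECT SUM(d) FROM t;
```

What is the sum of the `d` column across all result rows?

6

Base: id=4 (n3) at d 0.
Iteration 1: rows with parent in {4} -> n9 (id 8, d 1).
Iteration 2: rows with parent in {8} -> n36 (id 9, d 2).
Iteration 3: rows with parent in {9} -> n14 (id 10, d 3).
Iteration 4: no rows with parent in {10}; recursion stops.
SUM(d) = 0 + 1 + 2 + 3 = 6.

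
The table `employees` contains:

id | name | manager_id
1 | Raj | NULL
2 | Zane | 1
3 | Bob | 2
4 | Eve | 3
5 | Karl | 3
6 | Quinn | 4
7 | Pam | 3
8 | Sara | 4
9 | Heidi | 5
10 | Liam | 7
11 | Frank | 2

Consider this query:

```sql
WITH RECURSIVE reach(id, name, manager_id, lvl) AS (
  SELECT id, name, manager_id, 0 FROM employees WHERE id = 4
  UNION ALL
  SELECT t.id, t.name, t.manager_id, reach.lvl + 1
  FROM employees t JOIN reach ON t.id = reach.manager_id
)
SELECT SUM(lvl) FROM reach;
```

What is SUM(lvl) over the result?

Base: id=4 (Eve), manager_id=3, lvl 0.
Iteration 1: join on id=3 -> Bob (id 3, manager_id=2, lvl 1).
Iteration 2: join on id=2 -> Zane (id 2, manager_id=1, lvl 2).
Iteration 3: join on id=1 -> Raj (id 1, manager_id=NULL, lvl 3).
Iteration 4: manager_id is NULL; no match; recursion stops.
SUM(lvl) = 0 + 1 + 2 + 3 = 6.

6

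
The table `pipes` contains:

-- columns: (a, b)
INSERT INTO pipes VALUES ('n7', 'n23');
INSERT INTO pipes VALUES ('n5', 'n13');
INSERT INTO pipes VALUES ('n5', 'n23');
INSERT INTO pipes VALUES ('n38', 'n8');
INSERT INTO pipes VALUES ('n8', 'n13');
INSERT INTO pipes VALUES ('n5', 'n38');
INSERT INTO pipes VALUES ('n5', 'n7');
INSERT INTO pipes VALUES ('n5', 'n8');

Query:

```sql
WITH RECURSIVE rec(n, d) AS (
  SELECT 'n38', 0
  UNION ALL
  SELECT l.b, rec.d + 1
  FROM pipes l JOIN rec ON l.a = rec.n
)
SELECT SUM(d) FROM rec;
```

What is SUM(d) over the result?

Base: (n38, d=0).
Iteration 1: edges from {n38} -> (n8, d=1).
Iteration 2: edges from {n8} -> (n13, d=2).
Iteration 3: no outgoing edges from {n13}; recursion stops.
SUM(d) = 0 + 1 + 2 = 3.

3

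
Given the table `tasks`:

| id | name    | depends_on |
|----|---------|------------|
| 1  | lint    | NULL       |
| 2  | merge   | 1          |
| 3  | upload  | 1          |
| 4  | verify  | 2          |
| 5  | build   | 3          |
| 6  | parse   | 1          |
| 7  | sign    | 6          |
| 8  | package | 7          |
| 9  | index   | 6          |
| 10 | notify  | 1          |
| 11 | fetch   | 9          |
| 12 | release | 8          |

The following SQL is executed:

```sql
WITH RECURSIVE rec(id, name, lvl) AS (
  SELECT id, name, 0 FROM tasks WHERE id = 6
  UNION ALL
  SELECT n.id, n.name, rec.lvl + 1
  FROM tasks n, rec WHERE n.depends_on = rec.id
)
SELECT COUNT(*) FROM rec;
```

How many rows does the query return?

6

Base: id=6 (parse) at lvl 0.
Iteration 1: rows with depends_on in {6} -> sign (id 7, lvl 1), index (id 9, lvl 1).
Iteration 2: rows with depends_on in {7,9} -> package (id 8, lvl 2), fetch (id 11, lvl 2).
Iteration 3: rows with depends_on in {8,11} -> release (id 12, lvl 3).
Iteration 4: no rows with depends_on in {12}; recursion stops.
Total rows emitted: 6.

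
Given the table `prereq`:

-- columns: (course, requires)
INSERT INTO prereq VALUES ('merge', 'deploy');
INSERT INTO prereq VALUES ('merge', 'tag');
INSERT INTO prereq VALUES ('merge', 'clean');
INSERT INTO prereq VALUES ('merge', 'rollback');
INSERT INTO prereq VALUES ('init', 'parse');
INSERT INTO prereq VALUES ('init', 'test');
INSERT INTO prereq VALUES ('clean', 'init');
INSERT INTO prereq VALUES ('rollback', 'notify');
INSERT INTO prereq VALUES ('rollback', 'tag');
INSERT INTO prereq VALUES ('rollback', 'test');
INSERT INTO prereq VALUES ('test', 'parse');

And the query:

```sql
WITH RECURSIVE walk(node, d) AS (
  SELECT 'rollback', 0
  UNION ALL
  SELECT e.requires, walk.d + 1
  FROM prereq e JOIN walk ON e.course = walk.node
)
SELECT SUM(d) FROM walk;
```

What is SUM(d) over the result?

5

Base: (rollback, d=0).
Iteration 1: edges from {rollback} -> (notify, d=1), (tag, d=1), (test, d=1).
Iteration 2: edges from {notify,tag,test} -> (parse, d=2).
Iteration 3: no outgoing edges from {parse}; recursion stops.
SUM(d) = 0 + 1 + 1 + 1 + 2 = 5.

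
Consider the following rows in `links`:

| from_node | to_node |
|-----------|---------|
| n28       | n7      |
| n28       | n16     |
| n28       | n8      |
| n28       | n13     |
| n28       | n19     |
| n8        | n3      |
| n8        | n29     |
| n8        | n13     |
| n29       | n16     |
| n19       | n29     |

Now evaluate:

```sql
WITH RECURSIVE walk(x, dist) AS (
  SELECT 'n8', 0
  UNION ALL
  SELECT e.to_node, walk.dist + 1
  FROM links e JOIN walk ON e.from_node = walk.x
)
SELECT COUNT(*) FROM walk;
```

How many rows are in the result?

Base: (n8, dist=0).
Iteration 1: edges from {n8} -> (n13, dist=1), (n29, dist=1), (n3, dist=1).
Iteration 2: edges from {n13,n29,n3} -> (n16, dist=2).
Iteration 3: no outgoing edges from {n16}; recursion stops.
Total rows emitted: 5.

5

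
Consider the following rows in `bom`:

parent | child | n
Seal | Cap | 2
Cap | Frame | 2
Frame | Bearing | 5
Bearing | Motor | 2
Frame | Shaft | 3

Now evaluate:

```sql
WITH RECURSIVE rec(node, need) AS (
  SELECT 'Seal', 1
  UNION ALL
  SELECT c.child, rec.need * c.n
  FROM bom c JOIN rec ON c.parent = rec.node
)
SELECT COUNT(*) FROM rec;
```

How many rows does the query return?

Base: (Seal, need=1).
Iteration 1: components of {Seal} -> Cap = 1*2 = 2.
Iteration 2: components of {Cap} -> Frame = 2*2 = 4.
Iteration 3: components of {Frame} -> Bearing = 4*5 = 20, Shaft = 4*3 = 12.
Iteration 4: components of {Bearing,Shaft} -> Motor = 20*2 = 40.
Iteration 5: no further components; recursion stops.
Total rows emitted: 6.

6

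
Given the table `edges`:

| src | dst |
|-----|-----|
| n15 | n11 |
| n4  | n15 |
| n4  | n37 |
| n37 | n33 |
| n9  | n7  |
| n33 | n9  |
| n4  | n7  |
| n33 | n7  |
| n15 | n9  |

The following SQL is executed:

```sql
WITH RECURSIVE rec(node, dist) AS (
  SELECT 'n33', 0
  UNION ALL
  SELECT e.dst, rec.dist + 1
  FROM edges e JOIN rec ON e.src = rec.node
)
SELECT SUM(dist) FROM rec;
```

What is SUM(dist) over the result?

4

Base: (n33, dist=0).
Iteration 1: edges from {n33} -> (n7, dist=1), (n9, dist=1).
Iteration 2: edges from {n7,n9} -> (n7, dist=2).
Iteration 3: no outgoing edges from {n7}; recursion stops.
SUM(dist) = 0 + 1 + 1 + 2 = 4.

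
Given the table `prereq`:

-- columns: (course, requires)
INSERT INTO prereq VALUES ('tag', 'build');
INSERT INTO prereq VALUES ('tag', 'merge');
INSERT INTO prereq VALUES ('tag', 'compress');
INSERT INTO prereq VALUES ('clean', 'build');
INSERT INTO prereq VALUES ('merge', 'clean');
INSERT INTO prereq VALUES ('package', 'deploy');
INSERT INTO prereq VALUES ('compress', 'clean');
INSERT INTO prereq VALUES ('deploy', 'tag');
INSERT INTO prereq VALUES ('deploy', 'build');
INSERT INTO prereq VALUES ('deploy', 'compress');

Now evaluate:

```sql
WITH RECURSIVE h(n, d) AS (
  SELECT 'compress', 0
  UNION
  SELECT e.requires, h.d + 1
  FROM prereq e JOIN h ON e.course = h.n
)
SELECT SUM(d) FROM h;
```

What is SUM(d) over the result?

Base: (compress, d=0).
Iteration 1: edges from {compress} -> (clean, d=1).
Iteration 2: edges from {clean} -> (build, d=2).
Iteration 3: no outgoing edges from {build}; recursion stops.
SUM(d) = 0 + 1 + 2 = 3.

3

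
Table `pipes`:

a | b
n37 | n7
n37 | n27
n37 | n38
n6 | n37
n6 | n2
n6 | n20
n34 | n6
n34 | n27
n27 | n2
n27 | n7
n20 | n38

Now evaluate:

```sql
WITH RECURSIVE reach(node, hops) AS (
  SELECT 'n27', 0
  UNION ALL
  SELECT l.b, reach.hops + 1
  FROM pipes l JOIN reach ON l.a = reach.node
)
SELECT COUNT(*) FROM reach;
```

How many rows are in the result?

3

Base: (n27, hops=0).
Iteration 1: edges from {n27} -> (n2, hops=1), (n7, hops=1).
Iteration 2: no outgoing edges from {n2,n7}; recursion stops.
Total rows emitted: 3.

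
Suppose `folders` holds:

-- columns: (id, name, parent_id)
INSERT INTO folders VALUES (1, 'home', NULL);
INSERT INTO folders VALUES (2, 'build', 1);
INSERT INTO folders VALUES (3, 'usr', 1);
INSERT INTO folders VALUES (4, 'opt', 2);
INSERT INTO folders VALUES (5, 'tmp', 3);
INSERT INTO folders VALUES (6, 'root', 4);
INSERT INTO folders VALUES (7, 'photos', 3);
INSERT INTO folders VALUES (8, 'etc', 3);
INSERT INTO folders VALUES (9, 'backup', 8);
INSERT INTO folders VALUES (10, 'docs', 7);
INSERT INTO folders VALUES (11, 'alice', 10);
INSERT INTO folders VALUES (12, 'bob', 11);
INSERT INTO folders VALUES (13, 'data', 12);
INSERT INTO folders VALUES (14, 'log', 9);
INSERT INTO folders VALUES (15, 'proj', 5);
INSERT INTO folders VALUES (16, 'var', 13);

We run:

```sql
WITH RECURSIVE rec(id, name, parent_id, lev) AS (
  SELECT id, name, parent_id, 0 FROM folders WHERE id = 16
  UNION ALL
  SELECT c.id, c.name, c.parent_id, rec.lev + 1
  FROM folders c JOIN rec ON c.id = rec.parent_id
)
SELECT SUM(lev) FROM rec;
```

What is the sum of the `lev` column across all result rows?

28

Base: id=16 (var), parent_id=13, lev 0.
Iteration 1: join on id=13 -> data (id 13, parent_id=12, lev 1).
Iteration 2: join on id=12 -> bob (id 12, parent_id=11, lev 2).
Iteration 3: join on id=11 -> alice (id 11, parent_id=10, lev 3).
Iteration 4: join on id=10 -> docs (id 10, parent_id=7, lev 4).
Iteration 5: join on id=7 -> photos (id 7, parent_id=3, lev 5).
Iteration 6: join on id=3 -> usr (id 3, parent_id=1, lev 6).
Iteration 7: join on id=1 -> home (id 1, parent_id=NULL, lev 7).
Iteration 8: parent_id is NULL; no match; recursion stops.
SUM(lev) = 0 + 1 + 2 + 3 + 4 + 5 + 6 + 7 = 28.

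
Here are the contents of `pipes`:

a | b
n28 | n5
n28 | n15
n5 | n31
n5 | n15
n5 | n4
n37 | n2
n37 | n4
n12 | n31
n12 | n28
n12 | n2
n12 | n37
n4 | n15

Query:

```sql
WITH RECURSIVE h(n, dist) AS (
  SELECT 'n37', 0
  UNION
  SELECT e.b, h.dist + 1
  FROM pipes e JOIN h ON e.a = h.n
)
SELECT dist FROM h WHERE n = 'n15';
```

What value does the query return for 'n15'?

2

Base: (n37, dist=0).
Iteration 1: edges from {n37} -> (n2, dist=1), (n4, dist=1).
Iteration 2: edges from {n2,n4} -> (n15, dist=2).
Iteration 3: no outgoing edges from {n15}; recursion stops.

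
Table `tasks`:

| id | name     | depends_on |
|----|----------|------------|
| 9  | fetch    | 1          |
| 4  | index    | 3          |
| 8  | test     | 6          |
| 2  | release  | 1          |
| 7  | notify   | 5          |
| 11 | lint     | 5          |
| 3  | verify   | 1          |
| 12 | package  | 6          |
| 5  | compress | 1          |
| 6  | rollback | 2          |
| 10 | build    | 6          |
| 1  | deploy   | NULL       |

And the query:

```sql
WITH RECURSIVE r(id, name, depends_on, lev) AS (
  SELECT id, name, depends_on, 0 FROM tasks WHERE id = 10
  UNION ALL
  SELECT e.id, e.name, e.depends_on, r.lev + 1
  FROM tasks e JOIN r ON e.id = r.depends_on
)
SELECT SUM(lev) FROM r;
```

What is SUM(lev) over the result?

Base: id=10 (build), depends_on=6, lev 0.
Iteration 1: join on id=6 -> rollback (id 6, depends_on=2, lev 1).
Iteration 2: join on id=2 -> release (id 2, depends_on=1, lev 2).
Iteration 3: join on id=1 -> deploy (id 1, depends_on=NULL, lev 3).
Iteration 4: depends_on is NULL; no match; recursion stops.
SUM(lev) = 0 + 1 + 2 + 3 = 6.

6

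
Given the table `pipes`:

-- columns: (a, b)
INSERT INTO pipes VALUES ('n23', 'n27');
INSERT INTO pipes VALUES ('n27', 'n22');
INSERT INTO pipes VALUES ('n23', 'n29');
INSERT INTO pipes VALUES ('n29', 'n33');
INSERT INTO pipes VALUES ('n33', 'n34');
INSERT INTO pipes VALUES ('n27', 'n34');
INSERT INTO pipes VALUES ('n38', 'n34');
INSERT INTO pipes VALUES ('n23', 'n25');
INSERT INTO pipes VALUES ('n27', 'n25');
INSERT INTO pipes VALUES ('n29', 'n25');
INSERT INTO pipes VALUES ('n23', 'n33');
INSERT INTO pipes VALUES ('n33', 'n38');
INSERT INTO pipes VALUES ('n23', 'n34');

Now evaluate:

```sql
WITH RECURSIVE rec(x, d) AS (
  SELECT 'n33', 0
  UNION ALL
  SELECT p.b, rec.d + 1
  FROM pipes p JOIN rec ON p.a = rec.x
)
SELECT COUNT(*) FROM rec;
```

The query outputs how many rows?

4

Base: (n33, d=0).
Iteration 1: edges from {n33} -> (n34, d=1), (n38, d=1).
Iteration 2: edges from {n34,n38} -> (n34, d=2).
Iteration 3: no outgoing edges from {n34}; recursion stops.
Total rows emitted: 4.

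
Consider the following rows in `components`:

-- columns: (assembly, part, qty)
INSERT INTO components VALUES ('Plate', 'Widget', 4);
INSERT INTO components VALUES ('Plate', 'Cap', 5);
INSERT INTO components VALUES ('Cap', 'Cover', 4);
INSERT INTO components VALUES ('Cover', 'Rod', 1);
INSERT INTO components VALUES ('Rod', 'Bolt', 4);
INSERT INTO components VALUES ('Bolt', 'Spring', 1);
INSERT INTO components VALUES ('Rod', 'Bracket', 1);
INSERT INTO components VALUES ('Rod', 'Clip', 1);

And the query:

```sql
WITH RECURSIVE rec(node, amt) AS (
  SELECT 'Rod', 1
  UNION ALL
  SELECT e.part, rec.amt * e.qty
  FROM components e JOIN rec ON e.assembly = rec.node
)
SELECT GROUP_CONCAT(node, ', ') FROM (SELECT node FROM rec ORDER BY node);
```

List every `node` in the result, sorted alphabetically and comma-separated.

Bolt, Bracket, Clip, Rod, Spring

Base: (Rod, amt=1).
Iteration 1: components of {Rod} -> Bolt = 1*4 = 4, Bracket = 1*1 = 1, Clip = 1*1 = 1.
Iteration 2: components of {Bolt,Bracket,Clip} -> Spring = 4*1 = 4.
Iteration 3: no further components; recursion stops.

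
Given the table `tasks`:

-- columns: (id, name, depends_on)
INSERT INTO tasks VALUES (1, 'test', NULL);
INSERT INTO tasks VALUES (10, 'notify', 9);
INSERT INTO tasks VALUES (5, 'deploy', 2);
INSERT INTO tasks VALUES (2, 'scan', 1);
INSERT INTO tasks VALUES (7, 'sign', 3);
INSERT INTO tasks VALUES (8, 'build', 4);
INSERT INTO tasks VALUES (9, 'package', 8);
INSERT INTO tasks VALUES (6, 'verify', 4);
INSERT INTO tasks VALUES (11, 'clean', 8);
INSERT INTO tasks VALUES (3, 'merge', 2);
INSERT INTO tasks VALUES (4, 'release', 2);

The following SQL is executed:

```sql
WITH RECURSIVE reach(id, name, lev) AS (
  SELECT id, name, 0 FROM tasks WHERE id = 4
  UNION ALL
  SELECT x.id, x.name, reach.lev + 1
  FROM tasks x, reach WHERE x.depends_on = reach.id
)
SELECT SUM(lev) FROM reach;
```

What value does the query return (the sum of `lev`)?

9

Base: id=4 (release) at lev 0.
Iteration 1: rows with depends_on in {4} -> verify (id 6, lev 1), build (id 8, lev 1).
Iteration 2: rows with depends_on in {6,8} -> package (id 9, lev 2), clean (id 11, lev 2).
Iteration 3: rows with depends_on in {9,11} -> notify (id 10, lev 3).
Iteration 4: no rows with depends_on in {10}; recursion stops.
SUM(lev) = 0 + 1 + 1 + 2 + 2 + 3 = 9.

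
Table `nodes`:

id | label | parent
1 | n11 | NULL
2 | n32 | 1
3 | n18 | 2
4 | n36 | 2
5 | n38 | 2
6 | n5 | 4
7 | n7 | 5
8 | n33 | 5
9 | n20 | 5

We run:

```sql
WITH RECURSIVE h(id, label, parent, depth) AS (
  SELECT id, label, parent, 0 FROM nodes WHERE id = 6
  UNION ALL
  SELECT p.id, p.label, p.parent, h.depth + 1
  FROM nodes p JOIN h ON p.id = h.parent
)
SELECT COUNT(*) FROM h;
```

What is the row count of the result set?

Base: id=6 (n5), parent=4, depth 0.
Iteration 1: join on id=4 -> n36 (id 4, parent=2, depth 1).
Iteration 2: join on id=2 -> n32 (id 2, parent=1, depth 2).
Iteration 3: join on id=1 -> n11 (id 1, parent=NULL, depth 3).
Iteration 4: parent is NULL; no match; recursion stops.
Total rows emitted: 4.

4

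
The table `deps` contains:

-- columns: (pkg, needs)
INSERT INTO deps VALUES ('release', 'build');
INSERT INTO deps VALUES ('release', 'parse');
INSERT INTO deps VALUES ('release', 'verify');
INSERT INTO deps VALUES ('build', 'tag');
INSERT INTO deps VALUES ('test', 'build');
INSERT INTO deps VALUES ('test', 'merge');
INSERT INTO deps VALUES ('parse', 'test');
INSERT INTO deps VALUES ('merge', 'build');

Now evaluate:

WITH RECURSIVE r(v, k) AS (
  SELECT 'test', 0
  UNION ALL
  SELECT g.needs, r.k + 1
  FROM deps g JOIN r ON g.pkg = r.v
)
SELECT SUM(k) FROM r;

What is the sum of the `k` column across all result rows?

9

Base: (test, k=0).
Iteration 1: edges from {test} -> (build, k=1), (merge, k=1).
Iteration 2: edges from {build,merge} -> (build, k=2), (tag, k=2).
Iteration 3: edges from {build,tag} -> (tag, k=3).
Iteration 4: no outgoing edges from {tag}; recursion stops.
SUM(k) = 0 + 1 + 1 + 2 + 2 + 3 = 9.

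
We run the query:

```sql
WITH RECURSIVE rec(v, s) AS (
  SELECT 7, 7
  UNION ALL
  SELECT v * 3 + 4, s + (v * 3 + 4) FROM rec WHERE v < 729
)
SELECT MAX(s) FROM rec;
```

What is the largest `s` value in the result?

Base: v=7, s=7.
Iteration 1: 7 < 729 holds -> v = 7 * 3 + 4 = 25, s = 7 + 25 = 32.
Iteration 2: 25 < 729 holds -> v = 25 * 3 + 4 = 79, s = 32 + 79 = 111.
Iteration 3: 79 < 729 holds -> v = 79 * 3 + 4 = 241, s = 111 + 241 = 352.
Iteration 4: 241 < 729 holds -> v = 241 * 3 + 4 = 727, s = 352 + 727 = 1079.
Iteration 5: 727 < 729 holds -> v = 727 * 3 + 4 = 2185, s = 1079 + 2185 = 3264.
Iteration 6: 2185 < 729 fails; recursion stops.
s values: 7, 32, 111, 352, 1079, 3264; the maximum is 3264.

3264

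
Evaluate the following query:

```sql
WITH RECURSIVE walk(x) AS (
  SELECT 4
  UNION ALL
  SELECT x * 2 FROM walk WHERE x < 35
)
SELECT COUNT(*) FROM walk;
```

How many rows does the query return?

Base: x=4.
Iteration 1: 4 < 35 holds -> x = 4 * 2 = 8.
Iteration 2: 8 < 35 holds -> x = 8 * 2 = 16.
Iteration 3: 16 < 35 holds -> x = 16 * 2 = 32.
Iteration 4: 32 < 35 holds -> x = 32 * 2 = 64.
Iteration 5: 64 < 35 fails; recursion stops.
Total rows emitted: 5.

5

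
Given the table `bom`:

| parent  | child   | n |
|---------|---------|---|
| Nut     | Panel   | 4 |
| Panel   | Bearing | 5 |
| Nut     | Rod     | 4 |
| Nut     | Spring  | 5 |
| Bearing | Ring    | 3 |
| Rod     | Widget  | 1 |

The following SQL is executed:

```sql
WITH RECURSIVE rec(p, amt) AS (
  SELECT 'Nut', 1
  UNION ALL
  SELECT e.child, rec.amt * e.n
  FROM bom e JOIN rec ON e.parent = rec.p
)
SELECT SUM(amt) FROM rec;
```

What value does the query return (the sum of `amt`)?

98

Base: (Nut, amt=1).
Iteration 1: components of {Nut} -> Panel = 1*4 = 4, Rod = 1*4 = 4, Spring = 1*5 = 5.
Iteration 2: components of {Panel,Rod,Spring} -> Bearing = 4*5 = 20, Widget = 4*1 = 4.
Iteration 3: components of {Bearing,Widget} -> Ring = 20*3 = 60.
Iteration 4: no further components; recursion stops.
SUM(amt) = 1 + 4 + 4 + 5 + 20 + 4 + 60 = 98.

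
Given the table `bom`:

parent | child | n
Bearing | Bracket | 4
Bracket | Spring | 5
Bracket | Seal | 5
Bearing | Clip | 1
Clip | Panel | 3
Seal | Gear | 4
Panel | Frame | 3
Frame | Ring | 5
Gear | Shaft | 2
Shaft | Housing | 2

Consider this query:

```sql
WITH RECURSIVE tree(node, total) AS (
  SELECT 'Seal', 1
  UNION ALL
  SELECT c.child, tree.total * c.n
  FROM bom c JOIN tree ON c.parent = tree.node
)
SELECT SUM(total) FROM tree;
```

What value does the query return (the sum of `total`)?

Base: (Seal, total=1).
Iteration 1: components of {Seal} -> Gear = 1*4 = 4.
Iteration 2: components of {Gear} -> Shaft = 4*2 = 8.
Iteration 3: components of {Shaft} -> Housing = 8*2 = 16.
Iteration 4: no further components; recursion stops.
SUM(total) = 1 + 4 + 8 + 16 = 29.

29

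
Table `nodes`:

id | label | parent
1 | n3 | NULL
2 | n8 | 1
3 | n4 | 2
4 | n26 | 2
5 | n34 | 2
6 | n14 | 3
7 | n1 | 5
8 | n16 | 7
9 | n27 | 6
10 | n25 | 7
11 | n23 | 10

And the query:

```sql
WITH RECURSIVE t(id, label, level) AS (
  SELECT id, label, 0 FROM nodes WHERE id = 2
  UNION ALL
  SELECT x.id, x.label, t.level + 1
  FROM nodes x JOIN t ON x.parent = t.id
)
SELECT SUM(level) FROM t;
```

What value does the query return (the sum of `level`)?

Base: id=2 (n8) at level 0.
Iteration 1: rows with parent in {2} -> n4 (id 3, level 1), n26 (id 4, level 1), n34 (id 5, level 1).
Iteration 2: rows with parent in {3,4,5} -> n14 (id 6, level 2), n1 (id 7, level 2).
Iteration 3: rows with parent in {6,7} -> n16 (id 8, level 3), n27 (id 9, level 3), n25 (id 10, level 3).
Iteration 4: rows with parent in {8,9,10} -> n23 (id 11, level 4).
Iteration 5: no rows with parent in {11}; recursion stops.
SUM(level) = 0 + 1 + 1 + 1 + 2 + 2 + 3 + 3 + 3 + 4 = 20.

20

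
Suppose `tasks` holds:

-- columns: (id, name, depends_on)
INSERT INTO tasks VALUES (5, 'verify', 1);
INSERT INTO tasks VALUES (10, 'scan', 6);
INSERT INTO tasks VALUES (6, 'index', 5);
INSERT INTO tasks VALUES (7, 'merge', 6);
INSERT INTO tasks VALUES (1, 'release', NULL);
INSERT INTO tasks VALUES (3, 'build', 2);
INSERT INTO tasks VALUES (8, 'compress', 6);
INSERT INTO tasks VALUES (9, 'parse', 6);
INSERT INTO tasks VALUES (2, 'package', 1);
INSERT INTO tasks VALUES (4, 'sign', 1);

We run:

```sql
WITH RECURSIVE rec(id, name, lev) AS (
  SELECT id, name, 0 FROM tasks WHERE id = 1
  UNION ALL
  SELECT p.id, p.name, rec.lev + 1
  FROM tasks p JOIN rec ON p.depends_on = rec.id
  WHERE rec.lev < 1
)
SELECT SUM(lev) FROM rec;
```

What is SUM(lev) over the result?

Base: id=1 (release) at lev 0.
Iteration 1: rows with depends_on in {1} -> package (id 2, lev 1), sign (id 4, lev 1), verify (id 5, lev 1).
Iteration 2: lev < 1 fails for all current rows; recursion stops.
SUM(lev) = 0 + 1 + 1 + 1 = 3.

3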